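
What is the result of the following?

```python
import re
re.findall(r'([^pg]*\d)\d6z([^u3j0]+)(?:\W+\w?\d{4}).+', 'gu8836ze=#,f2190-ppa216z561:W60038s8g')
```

The pattern matches zero or more of any character except [pg], then a digit (captured); then a digit, then the literal '6z'; then one or more of any character except [u3j0] (captured); then one or more of a non-word character, then optionally a word character, then exactly 4 of a digit (non-capturing group); then one or more of any character.
Matches: at [1:37] match 'u8836ze=#,f2190-ppa216z561:W60038s8g', groups = ('u88', 'e=#').
With 2 capturing groups, `findall` returns a 2-tuple per match.

[('u88', 'e=#')]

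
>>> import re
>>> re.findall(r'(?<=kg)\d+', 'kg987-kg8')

['987', '8']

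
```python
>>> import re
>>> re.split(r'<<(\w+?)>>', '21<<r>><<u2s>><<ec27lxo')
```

Because the pattern has a capturing group, `split` also inserts each captured text between the pieces.

['21', 'r', '', 'u2s', '<<ec27lxo']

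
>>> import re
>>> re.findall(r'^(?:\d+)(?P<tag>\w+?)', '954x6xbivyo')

['x']

With the lazy modifier that quantifier settles for the fewest repetitions that let the rest of the pattern succeed (the atoms after it are unaffected and can still be greedy).
`findall` collects group 1 from the one match (1 total).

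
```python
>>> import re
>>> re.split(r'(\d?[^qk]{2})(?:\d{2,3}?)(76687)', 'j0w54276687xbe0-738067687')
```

['j', '0w5', '76687', 'xbe0-738067687']

This matches optionally a digit, then exactly 2 of any character except [qk] (captured); then 2 to 3 of a digit (lazy) (non-capturing group); then the literal '76', then the literal '687' (captured).
`re.split` interleaves the captured-group text with the surrounding fragments.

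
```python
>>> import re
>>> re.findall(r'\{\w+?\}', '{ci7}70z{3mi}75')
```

['{ci7}', '{3mi}']

No capturing groups, so `findall` returns the 2 full match strings.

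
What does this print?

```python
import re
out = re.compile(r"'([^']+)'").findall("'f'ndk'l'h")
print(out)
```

['f', 'l']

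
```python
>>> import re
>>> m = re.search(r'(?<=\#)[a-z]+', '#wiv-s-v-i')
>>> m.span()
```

(1, 4)

The lookaround is zero-width — it requires the adjacent text to match without consuming it, so the asserted text isn't part of the match.
The match spans [1:4] → 'wiv'.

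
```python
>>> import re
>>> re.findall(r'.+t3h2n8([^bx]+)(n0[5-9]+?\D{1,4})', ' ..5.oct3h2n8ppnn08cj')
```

With 2 capturing groups, `findall` returns a 2-tuple per match.

[('ppn', 'n08cj')]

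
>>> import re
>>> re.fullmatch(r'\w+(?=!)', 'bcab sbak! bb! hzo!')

None

`re.fullmatch` requires the pattern to consume the entire string.
Here the string isn't matched end-to-end, so the call returns None.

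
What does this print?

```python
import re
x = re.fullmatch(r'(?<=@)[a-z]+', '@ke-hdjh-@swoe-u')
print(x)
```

None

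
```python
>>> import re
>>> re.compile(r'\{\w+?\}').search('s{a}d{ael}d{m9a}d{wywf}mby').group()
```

'{a}'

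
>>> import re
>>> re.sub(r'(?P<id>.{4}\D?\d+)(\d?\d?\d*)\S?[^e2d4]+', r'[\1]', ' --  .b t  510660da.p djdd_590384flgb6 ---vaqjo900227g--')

' --  .[b t  510660][djdd_590384]227g--'

This matches exactly 4 of any character, then optionally a non-digit, then one or more of a digit (captured as 'id'); then optionally a digit, then optionally a digit, then zero or more of a digit (captured); then optionally a non-whitespace character, then one or more of any character except [e2d4].
Matches: at [6:22] → 'b t  510660da.p '; at [22:50] → 'djdd_590384flgb6 ---vaqjo900'.
Each match is replaced using the text its own group 1 captured.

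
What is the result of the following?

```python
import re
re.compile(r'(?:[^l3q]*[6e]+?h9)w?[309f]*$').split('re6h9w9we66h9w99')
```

The pattern matches zero or more of any character except [l3q], then one or more of one of [6e] (lazy), then the literal 'h9' (non-capturing group); then optionally a literal 'w', then zero or more of one of [309f]; then anchored at the end.
Matches to split on: at [0:16] → 're6h9w9we66h9w99'.
The string is cut at each match, leaving 2 pieces.

['', '']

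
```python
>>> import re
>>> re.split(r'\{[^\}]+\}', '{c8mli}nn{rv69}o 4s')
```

['', 'nn', 'o 4s']

Each match becomes a cut point; 3 segments remain.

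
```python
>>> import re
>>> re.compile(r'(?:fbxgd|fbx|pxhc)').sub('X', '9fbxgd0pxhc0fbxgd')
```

'9X0X0X'

`|` is ordered: at each position the engine commits to the first alternative that works.
Matches: at [1:6] → 'fbxgd'; at [7:11] → 'pxhc'; at [12:17] → 'fbxgd'.
Every occurrence is swapped for 'X'.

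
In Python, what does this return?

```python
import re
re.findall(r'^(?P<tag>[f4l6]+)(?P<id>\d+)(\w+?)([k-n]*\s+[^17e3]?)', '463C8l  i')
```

This matches anchored at the start of the string; then one or more of one of [f4l6] (captured as 'tag'); then one or more of a digit (captured as 'id'); then one or more of a word character (lazy) (captured); then zero or more of a character in [k-n], then one or more of whitespace, then optionally any character except [17e3] (captured).
A `+?`/`*?`/`{m,n}?` starts at its minimum and grows only as far as needed for what follows to match.
Matches: at [0:9] match '463C8l  i', groups = ('46', '3', 'C8', 'l  i').
`findall` packs the 4 group values into a tuple for every match.

[('46', '3', 'C8', 'l  i')]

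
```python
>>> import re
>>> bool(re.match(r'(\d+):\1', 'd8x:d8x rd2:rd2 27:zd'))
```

With `match`, the pattern is implicitly anchored at the beginning.
Here the pattern fails at index 0, so the call returns None, and `bool(None)` is False.

False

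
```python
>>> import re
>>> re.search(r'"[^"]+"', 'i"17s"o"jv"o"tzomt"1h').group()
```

'"17s"'

The match spans [1:6] → '"17s"'.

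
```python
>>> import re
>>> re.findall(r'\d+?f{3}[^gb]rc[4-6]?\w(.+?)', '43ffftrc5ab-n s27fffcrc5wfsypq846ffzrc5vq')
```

['b', 'f']

With the lazy modifier that quantifier settles for the fewest repetitions that let the rest of the pattern succeed (the atoms after it are unaffected and can still be greedy).
Because there's exactly one group, `findall` drops the full match and keeps group 1 from each hit.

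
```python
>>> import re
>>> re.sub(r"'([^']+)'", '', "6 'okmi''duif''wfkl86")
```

Matches: at [2:8] → "'okmi'"; at [8:14] → "'duif'".
Each match is replaced by ''.

"6 'wfkl86"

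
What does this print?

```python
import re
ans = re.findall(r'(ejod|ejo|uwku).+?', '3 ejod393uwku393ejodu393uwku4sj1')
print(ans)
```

['ejod', 'uwku', 'ejod', 'uwku']

Alternation tries branches left to right and keeps the first one that lets the overall match succeed at that position.
One capturing group, so `findall` returns just the captured substring from each match — 4 in all.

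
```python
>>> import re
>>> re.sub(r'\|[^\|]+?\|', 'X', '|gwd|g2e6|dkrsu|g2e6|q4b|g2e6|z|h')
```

Matches: at [0:5] → '|gwd|'; at [9:16] → '|dkrsu|'; at [20:25] → '|q4b|'; at [29:32] → '|z|'.
Each match is replaced by 'X'.

'Xg2e6Xg2e6Xg2e6Xh'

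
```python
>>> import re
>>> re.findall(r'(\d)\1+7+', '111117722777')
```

After group 1 captures some text, `\1` only succeeds where that same text appears again.
`findall` collects group 1 from each match (2 total).

['1', '2']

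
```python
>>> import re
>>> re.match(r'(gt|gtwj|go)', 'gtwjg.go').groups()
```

('gt',)

The match spans [0:2] → 'gt'.
Captured: group 1 = 'gt'.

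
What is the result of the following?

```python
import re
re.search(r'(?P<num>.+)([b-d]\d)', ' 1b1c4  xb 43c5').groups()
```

The match spans [0:15] → ' 1b1c4  xb 43c5'.
Captured: group 1 = ' 1b1c4  xb 43', group 2 = 'c5'.

(' 1b1c4  xb 43', 'c5')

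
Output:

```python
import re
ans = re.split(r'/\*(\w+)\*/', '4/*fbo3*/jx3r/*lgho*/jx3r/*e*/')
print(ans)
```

Matches to split on: at [1:9] → '/*fbo3*/'; at [13:21] → '/*lgho*/'; at [25:30] → '/*e*/'.
The group in the pattern means `split` returns the separators' captures alongside the pieces.

['4', 'fbo3', 'jx3r', 'lgho', 'jx3r', 'e', '']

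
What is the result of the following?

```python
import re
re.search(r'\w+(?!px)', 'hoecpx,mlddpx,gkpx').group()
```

`(?!…)`/`(?<!…)` only lets a position through if the neighbouring text does NOT match; no characters are consumed.
The match spans [0:6] → 'hoecpx'.

'hoecpx'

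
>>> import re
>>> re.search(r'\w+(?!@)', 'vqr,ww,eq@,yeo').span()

`(?!…)`/`(?<!…)` only lets a position through if the neighbouring text does NOT match; no characters are consumed.
`re.search` tries every starting position until one works.
The match spans [0:3] → 'vqr'.

(0, 3)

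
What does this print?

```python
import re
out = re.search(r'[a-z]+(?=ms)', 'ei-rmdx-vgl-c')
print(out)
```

None

Lookahead/lookbehind check context without consuming it, so the matched span excludes the asserted characters.
Here the pattern never matches, so the call returns None.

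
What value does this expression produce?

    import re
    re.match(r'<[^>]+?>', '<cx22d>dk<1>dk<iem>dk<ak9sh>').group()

'<cx22d>'

`match` is anchored at position 0; if the pattern doesn't fit there, it returns None.
The match spans [0:7] → '<cx22d>'.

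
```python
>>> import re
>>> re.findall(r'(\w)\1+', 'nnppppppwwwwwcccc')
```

['n', 'p', 'w', 'c']

The backreference `\1` re-matches whatever the first group consumed, character for character.
Walking the string: at [0:2] match 'nn', group 1 = 'n'; at [2:8] match 'pppppp', group 1 = 'p'; at [8:13] match 'wwwww', group 1 = 'w'; at [13:17] match 'cccc', group 1 = 'c'.
`findall` collects group 1 from each match (4 total).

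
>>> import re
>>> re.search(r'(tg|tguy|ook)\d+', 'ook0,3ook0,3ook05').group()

`re.search` tries every starting position until one works.
The match spans [0:4] → 'ook0'.
Captured: group 1 = 'ook'.

'ook0'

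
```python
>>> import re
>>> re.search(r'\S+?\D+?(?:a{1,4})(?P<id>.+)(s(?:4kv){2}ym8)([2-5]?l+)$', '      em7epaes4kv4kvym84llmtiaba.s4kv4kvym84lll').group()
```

The pattern matches one or more of a non-whitespace character (lazy); then one or more of a non-digit (lazy); then 1 to 4 of a literal 'a' (non-capturing group); then one or more of any character (captured as 'id'); then a literal 's', then the literal '4kv' repeated 2 times, then the literal 'ym8' (captured); then optionally a character in [2-5], then one or more of the literal 'l' (captured); then anchored at the end.
`re.search` scans for the first position where the pattern succeeds.
The match spans [6:47] → 'em7epaes4kv4kvym84llmtiaba.s4kv4kvym84lll'.
Captured: group 1 = 'es4kv4kvym84llmtiaba.', group 2 = 's4kv4kvym8', group 3 = '4lll'.

'em7epaes4kv4kvym84llmtiaba.s4kv4kvym84lll'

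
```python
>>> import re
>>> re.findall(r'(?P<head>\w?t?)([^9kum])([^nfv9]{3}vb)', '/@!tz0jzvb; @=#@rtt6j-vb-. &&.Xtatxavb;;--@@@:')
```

[('t', 'z', '0jzvb'), ('rt', 't', '6j-vb'), ('Xt', 'a', 'txavb')]

The pattern matches optionally a word character, then optionally the literal 't' (captured as 'head'); then any character except [9kum] (captured); then exactly 3 of any character except [nfv9], then the literal 'vb' (captured).
Walking the string: at [3:10] match 'tz0jzvb', groups = ('t', 'z', '0jzvb'); at [16:24] match 'rtt6j-vb', groups = ('rt', 't', '6j-vb'); at [30:38] match 'Xtatxavb', groups = ('Xt', 'a', 'txavb').
`findall` packs the 3 group values into a tuple for every match.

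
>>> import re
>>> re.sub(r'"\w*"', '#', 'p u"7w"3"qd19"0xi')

Matches: at [3:7] → '"7w"'; at [8:14] → '"qd19"'.
Every occurrence is swapped for '#'.

'p u#3#0xi'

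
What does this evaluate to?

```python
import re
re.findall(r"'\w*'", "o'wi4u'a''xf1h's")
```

["'wi4u'", "''"]

`findall` yields the raw match text (2 of them) because the pattern has no groups.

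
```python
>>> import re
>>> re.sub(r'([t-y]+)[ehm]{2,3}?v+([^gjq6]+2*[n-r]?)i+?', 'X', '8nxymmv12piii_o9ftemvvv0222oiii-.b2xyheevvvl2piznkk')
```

'8nXznkk'

This matches one or more of a character in [t-y] (captured); then 2 to 3 of one of [ehm] (lazy), then one or more of the literal 'v'; then one or more of any character except [gjq6], then zero or more of a literal '2', then optionally a character in [n-r] (captured); then one or more of a literal 'i' (lazy).
Matches: at [2:47] → 'xymmv12piii_o9ftemvvv0222oiii-.b2xyheevvvl2pi'.
Each match is replaced by 'X'.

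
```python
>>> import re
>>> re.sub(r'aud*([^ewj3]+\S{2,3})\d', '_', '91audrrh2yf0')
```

'91_'

Pattern: the literal 'au', then zero or more of the literal 'd'; then one or more of any character except [ewj3], then 2 to 3 of a non-whitespace character (captured); then a digit.
`sub` substitutes '_' at each match site.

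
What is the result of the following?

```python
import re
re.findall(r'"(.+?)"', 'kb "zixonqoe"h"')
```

['zixonqoe']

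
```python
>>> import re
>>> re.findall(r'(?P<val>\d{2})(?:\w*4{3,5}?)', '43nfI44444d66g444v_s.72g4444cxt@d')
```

Because there's exactly one group, `findall` drops the full match and keeps group 1 from each hit.

['43', '72']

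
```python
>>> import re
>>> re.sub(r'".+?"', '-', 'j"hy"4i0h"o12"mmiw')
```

'j-4i0h-mmiw'

A non-greedy quantifier consumes as few characters as it can — just enough that the remainder of the pattern still matches from where it stops; whatever follows it matches normally.
Matches: at [1:5] → '"hy"'; at [9:14] → '"o12"'.
Every occurrence is swapped for '-'.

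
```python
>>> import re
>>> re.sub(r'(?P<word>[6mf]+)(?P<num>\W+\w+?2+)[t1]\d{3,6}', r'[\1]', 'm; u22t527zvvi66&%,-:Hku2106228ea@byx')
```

'[m]zvvi[66]ea@byx'

The replacement refers to a captured group, so each match is rewritten using its own captured text.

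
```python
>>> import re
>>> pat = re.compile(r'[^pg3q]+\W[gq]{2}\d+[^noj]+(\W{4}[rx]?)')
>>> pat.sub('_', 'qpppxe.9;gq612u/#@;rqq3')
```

The pattern matches one or more of any character except [pg3q], then a non-word character; then exactly 2 of one of [gq], then one or more of a digit, then one or more of any character except [noj]; then exactly 4 of a non-word character, then optionally one of [rx] (captured).
Matches: at [4:20] → 'xe.9;gq612u/#@;r'.
`sub` substitutes '_' at each match site.

'qppp_qq3'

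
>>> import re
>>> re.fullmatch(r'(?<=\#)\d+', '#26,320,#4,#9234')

The positive lookaround only admits positions where the adjacent text matches; those characters stay outside the span.
For `fullmatch`, every character of the input must be accounted for by the pattern.
Here the pattern can't cover the whole string, so the call returns None.

None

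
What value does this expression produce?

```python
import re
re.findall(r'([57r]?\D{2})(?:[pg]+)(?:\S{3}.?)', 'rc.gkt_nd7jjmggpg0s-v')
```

['rc.', 'jm']

This matches optionally one of [57r], then exactly 2 of a non-digit (captured); then one or more of one of [pg] (non-capturing group); then exactly 3 of a non-whitespace character, then optionally any character (non-capturing group).
Walking the string: at [0:8] match 'rc.gkt_n', group 1 = 'rc.'; at [11:21] match 'jmggpg0s-v', group 1 = 'jm'.
`findall` collects group 1 from each match (2 total).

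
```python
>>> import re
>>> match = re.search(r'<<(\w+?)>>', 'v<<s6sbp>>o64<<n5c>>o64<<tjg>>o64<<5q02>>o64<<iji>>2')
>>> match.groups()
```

The match spans [1:10] → '<<s6sbp>>'.
Captured: group 1 = 's6sbp'.

('s6sbp',)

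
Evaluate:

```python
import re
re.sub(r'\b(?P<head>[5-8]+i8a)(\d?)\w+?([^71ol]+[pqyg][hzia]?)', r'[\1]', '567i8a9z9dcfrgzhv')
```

The pattern matches a word boundary (`\b`, zero-width); then one or more of a character in [5-8], then the literal 'i8a' (captured as 'head'); then optionally a digit (captured); then one or more of a word character (lazy); then one or more of any character except [71ol], then one of [pqyg], then optionally one of [hzia] (captured).
Matches: at [0:15] → '567i8a9z9dcfrgz'.
The replacement refers to a captured group, so each match is rewritten using its own captured text.

'[567i8a]hv'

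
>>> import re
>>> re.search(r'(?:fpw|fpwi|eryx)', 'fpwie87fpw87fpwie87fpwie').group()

'fpw'

Alternation isn't longest-match — the leftmost alternative that fits at this position is chosen.
The match spans [0:3] → 'fpw'.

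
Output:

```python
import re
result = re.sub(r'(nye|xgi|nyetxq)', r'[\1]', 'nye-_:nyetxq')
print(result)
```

`|` is ordered: at each position the engine commits to the first alternative that works.
Matches: at [0:3] → 'nye'; at [6:9] → 'nye'.
Each match is replaced using the text its own group 1 captured.

[nye]-_:[nye]txq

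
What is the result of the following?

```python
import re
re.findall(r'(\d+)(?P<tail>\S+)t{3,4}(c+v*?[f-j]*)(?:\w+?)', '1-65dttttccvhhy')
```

[('1', '-65dt', 'cc')]

Pattern: one or more of a digit (captured); then one or more of a non-whitespace character (captured as 'tail'); then 3 to 4 of a literal 't'; then one or more of a literal 'c', then zero or more of the literal 'v' (lazy), then zero or more of a character in [f-j] (captured); then one or more of a word character (lazy) (non-capturing group).
A `+?`/`*?`/`{m,n}?` starts at its minimum and grows only as far as needed for what follows to match.
Walking the string: at [0:12] match '1-65dttttccv', groups = ('1', '-65dt', 'cc').
`findall` packs the 3 group values into a tuple for every match.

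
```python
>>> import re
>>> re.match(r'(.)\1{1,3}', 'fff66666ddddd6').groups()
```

The match spans [0:3] → 'fff'.
Captured: group 1 = 'f'.

('f',)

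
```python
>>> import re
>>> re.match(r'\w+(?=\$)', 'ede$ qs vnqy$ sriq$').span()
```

(0, 3)

Because the assertion is zero-width, the text it checks is not consumed and won't appear in the result.
`match` is anchored at position 0; if the pattern doesn't fit there, it returns None.
The match spans [0:3] → 'ede'.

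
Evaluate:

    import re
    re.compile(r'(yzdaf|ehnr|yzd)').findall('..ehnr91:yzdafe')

['ehnr', 'yzdaf']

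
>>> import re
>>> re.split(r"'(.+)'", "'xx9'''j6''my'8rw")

['', "xx9'''j6''my", '8rw']

Matches to split on: at [0:14] → "'xx9'''j6''my'".
Because the pattern has a capturing group, `split` also inserts each captured text between the pieces.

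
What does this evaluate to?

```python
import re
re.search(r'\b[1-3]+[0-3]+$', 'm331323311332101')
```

None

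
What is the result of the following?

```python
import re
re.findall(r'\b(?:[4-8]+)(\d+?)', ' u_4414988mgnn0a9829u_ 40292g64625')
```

['0']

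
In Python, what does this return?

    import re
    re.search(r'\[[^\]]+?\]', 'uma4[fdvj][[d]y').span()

(4, 10)

`re.search` tries every starting position until one works.
The match spans [4:10] → '[fdvj]'.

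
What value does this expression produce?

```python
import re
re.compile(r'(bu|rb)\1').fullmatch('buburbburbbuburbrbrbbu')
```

For `fullmatch`, every character of the input must be accounted for by the pattern.
Here there's no way to consume every character, so the call returns None.

None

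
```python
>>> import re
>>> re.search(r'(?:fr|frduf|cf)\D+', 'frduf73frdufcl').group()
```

'frduf'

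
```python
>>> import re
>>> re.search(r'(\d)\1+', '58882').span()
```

(1, 4)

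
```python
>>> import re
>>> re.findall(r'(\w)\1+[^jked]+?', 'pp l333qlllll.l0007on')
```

['p', '3', 'l', '0']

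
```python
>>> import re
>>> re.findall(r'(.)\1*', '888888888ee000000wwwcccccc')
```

['8', 'e', '0', 'w', 'c']

`\1` has to match the exact text group 1 already captured.
Walking the string: at [0:9] match '888888888', group 1 = '8'; at [9:11] match 'ee', group 1 = 'e'; at [11:17] match '000000', group 1 = '0'; at [17:20] match 'www', group 1 = 'w'; at [20:26] match 'cccccc', group 1 = 'c'.
`findall` collects group 1 from each match (5 total).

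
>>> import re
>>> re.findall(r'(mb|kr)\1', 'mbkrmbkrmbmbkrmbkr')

['mb']

`\1` is not a pattern — it's the concrete string captured by group 1, re-applied verbatim.
Matches: at [8:12] match 'mbmb', group 1 = 'mb'.
`findall` collects group 1 from the one match (1 total).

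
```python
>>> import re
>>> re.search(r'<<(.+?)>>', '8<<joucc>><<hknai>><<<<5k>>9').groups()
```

('joucc',)

The match spans [1:10] → '<<joucc>>'.
Captured: group 1 = 'joucc'.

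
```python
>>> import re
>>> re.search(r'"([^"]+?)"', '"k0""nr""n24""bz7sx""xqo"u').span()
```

(0, 4)

The match spans [0:4] → '"k0"'.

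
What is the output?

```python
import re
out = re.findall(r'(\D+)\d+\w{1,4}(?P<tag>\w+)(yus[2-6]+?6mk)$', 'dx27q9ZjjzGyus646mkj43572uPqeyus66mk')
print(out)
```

This matches one or more of a non-digit (captured); then one or more of a digit, then 1 to 4 of a word character; then one or more of a word character (captured as 'tag'); then the literal 'yus', then one or more of a character in [2-6] (lazy), then the literal '6mk' (captured); then anchored at the end.
3 groups means the one result is a tuple of 3 captured strings — 1 here.

[('dx', 'jzGyus646mkj43572uPqe', 'yus66mk')]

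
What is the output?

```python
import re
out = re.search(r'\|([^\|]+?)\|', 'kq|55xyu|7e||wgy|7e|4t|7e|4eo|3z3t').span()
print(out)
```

(2, 9)

The match spans [2:9] → '|55xyu|'.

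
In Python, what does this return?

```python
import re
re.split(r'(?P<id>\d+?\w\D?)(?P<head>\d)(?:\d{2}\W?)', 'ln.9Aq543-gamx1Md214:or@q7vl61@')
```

['ln.', '9Aq', '5', 'gamx', '1Md', '2', 'or@q7vl61@']

`re.split` interleaves the captured-group text with the surrounding fragments.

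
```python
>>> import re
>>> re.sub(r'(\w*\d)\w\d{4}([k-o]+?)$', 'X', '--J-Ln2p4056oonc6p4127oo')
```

The pattern matches zero or more of a word character, then a digit (captured); then a word character, then exactly 4 of a digit; then one or more of a character in [k-o] (lazy) (captured); then anchored at the end.
Matches: at [4:24] → 'Ln2p4056oonc6p4127oo'.
Every occurrence is swapped for 'X'.

'--J-X'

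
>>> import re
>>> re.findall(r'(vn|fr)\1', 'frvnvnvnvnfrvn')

['vn', 'vn']

`\1` has to match the exact text group 1 already captured.
Matches: at [2:6] match 'vnvn', group 1 = 'vn'; at [6:10] match 'vnvn', group 1 = 'vn'.
One capturing group, so `findall` returns just the captured substring from each match — 2 in all.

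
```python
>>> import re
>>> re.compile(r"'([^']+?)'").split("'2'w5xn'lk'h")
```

Matches to split on: at [0:3] → "'2'"; at [7:11] → "'lk'".
The group in the pattern means `split` returns the separators' captures alongside the pieces.

['', '2', 'w5xn', 'lk', 'h']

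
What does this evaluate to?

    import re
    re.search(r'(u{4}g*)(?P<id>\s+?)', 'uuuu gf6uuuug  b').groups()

The match spans [0:5] → 'uuuu '.
Captured: group 1 = 'uuuu', group 2 = ' '.

('uuuu', ' ')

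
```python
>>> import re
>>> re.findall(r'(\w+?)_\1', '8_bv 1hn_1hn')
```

A backreference is literal: `\1` must see the identical characters the first group matched.
Walking the string: at [5:12] match '1hn_1hn', group 1 = '1hn'.
One capturing group, so `findall` returns just the captured substring from the one match — 1 in all.

['1hn']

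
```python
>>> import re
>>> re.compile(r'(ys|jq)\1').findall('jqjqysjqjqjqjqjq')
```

['jq', 'jq', 'jq']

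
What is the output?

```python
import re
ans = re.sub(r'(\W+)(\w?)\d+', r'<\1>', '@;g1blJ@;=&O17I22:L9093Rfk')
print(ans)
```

`\1` in the replacement pulls in group 1's text for each match.

<@;>blJ<@;=&>I22<:>Rfk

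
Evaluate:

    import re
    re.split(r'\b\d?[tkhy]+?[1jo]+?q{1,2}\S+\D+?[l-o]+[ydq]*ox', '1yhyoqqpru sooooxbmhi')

['', 'bmhi']

Pattern: a word boundary (`\b`, zero-width); then optionally a digit, then one or more of one of [tkhy] (lazy); then one or more of one of [1jo] (lazy), then 1 to 2 of the literal 'q'; then one or more of a non-whitespace character, then one or more of a non-digit (lazy); then one or more of a character in [l-o], then zero or more of one of [ydq], then the literal 'ox'.
`split` removes every match and returns the 2 fragments in between.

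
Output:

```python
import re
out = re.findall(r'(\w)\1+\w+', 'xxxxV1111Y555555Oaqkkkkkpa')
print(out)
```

['x']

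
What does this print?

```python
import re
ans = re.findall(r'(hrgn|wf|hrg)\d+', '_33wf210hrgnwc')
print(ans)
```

['wf']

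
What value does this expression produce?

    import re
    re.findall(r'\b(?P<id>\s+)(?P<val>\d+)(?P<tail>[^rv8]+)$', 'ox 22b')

[(' ', '22', 'b')]

Pattern: a word boundary (`\b`, zero-width); then one or more of whitespace (captured as 'id'); then one or more of a digit (captured as 'val'); then one or more of any character except [rv8] (captured as 'tail'); then anchored at the end.
Walking the string: at [2:6] match ' 22b', groups = (' ', '22', 'b').
Multiple groups make `findall` return tuples — one 3-tuple for the one match.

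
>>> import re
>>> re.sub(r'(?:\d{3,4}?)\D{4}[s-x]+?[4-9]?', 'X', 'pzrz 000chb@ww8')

'pzrz Xw8'

With the lazy modifier that quantifier settles for the fewest repetitions that let the rest of the pattern succeed (the atoms after it are unaffected and can still be greedy).
`sub` substitutes 'X' at each match site.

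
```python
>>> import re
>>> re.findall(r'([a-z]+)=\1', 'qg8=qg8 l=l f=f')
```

['l', 'f']

`\1` has to match the exact text group 1 already captured.
Walking the string: at [8:11] match 'l=l', group 1 = 'l'; at [12:15] match 'f=f', group 1 = 'f'.
With a single group, `findall` returns only what that group captured — 2 items.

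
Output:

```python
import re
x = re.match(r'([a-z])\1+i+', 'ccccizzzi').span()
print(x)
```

(0, 5)

`\1` is not a pattern — it's the concrete string captured by group 1, re-applied verbatim.
`match` is anchored at position 0; if the pattern doesn't fit there, it returns None.
The match spans [0:5] → 'cccci'.
Captured: group 1 = 'c'.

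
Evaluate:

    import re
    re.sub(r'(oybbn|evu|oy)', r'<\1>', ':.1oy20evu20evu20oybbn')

':.1<oy>20<evu>20<evu>20<oybbn>'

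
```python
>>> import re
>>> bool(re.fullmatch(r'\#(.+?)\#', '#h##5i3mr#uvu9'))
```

`re.fullmatch` requires the pattern to consume the entire string.
Here the pattern can't cover the whole string, so the call returns None, and `bool(None)` is False.

False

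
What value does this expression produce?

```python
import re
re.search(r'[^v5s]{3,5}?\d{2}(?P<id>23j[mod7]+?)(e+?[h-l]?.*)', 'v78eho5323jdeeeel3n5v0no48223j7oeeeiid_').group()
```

Pattern: 3 to 5 of any character except [v5s] (lazy), then exactly 2 of a digit; then the literal '23j', then one or more of one of [mod7] (lazy) (captured as 'id'); then one or more of the literal 'e' (lazy), then optionally a character in [h-l], then zero or more of any character (captured).
The match spans [1:39] → '78eho5323jdeeeel3n5v0no48223j7oeeeiid_'.

'78eho5323jdeeeel3n5v0no48223j7oeeeiid_'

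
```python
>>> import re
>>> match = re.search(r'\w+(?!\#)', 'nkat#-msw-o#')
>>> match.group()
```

`(?!…)`/`(?<!…)` only lets a position through if the neighbouring text does NOT match; no characters are consumed.
The match spans [0:3] → 'nka'.

'nka'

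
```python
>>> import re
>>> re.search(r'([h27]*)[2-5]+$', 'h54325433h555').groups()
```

('h',)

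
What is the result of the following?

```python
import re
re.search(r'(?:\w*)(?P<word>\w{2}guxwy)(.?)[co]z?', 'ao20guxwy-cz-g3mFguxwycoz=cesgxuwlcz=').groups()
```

The match spans [0:12] → 'ao20guxwy-cz'.
Captured: group 1 = '20guxwy', group 2 = '-'.

('20guxwy', '-')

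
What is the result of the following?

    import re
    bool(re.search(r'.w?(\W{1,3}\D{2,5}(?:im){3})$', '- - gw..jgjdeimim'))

Here nothing in the string fits, so the call returns None, and `bool(None)` is False.

False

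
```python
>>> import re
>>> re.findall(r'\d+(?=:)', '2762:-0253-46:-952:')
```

['2762', '46', '952']

Lookahead/lookbehind check context without consuming it, so the matched span excludes the asserted characters.
Walking the string: at [0:4] → '2762'; at [11:13] → '46'; at [15:18] → '952'.
With no groups in the pattern, `findall` gives back each whole match — 3 here.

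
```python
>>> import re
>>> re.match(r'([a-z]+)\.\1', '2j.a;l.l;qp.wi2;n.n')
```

None

After group 1 captures some text, `\1` only succeeds where that same text appears again.
`re.match` only tries the pattern at the start of the string.
Here the string doesn't start with a match, so the call returns None.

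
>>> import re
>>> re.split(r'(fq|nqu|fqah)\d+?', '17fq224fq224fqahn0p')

['17', 'fq', '24', 'fq', '24fqahn0p']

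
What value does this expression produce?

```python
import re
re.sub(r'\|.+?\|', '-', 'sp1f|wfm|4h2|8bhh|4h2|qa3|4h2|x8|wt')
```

Because the quantifier is non-greedy, it stops expanding at the earliest point where the rest of the pattern can succeed.
Each match is replaced by '-'.

'sp1f-4h2-4h2-4h2-wt'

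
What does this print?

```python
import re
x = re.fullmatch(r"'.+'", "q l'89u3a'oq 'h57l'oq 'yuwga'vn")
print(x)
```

None

`re.fullmatch` is like wrapping the pattern in `^…$` (in single-line mode).
Here there's no way to consume every character, so the call returns None.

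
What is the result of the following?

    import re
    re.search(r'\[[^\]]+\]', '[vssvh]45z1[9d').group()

'[vssvh]'

Unlike `match`, `search` isn't anchored — it looks for the pattern anywhere in the string.
The match spans [0:7] → '[vssvh]'.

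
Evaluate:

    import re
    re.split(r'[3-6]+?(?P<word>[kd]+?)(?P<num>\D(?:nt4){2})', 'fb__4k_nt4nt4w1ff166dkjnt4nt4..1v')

['fb__', 'k', '_nt4nt4', 'w1ff1', 'dk', 'jnt4nt4', '..1v']

Pattern: one or more of a character in [3-6] (lazy); then one or more of one of [kd] (lazy) (captured as 'word'); then a non-digit, then the literal 'nt4' repeated 2 times (captured as 'num').
Matches to split on: at [4:13] → '4k_nt4nt4'; at [18:29] → '66dkjnt4nt4'.
The group in the pattern means `split` returns the separators' captures alongside the pieces.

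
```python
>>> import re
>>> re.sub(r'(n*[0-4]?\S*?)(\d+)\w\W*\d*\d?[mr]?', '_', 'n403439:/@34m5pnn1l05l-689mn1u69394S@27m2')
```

This matches zero or more of the literal 'n', then optionally a character in [0-4], then zero or more of a non-whitespace character (lazy) (captured); then one or more of a digit (captured); then a word character, then zero or more of a non-word character, then zero or more of a digit; then optionally a digit, then optionally one of [mr].
Matches: at [0:13] → 'n403439:/@34m'; at [13:15] → '5p'; at [15:27] → 'nn1l05l-689m'; at [27:40] → 'n1u69394S@27m'.
Every occurrence is swapped for '_'.

'____2'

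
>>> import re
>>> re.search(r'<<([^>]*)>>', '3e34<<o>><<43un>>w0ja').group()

Unlike `match`, `search` isn't anchored — it looks for the pattern anywhere in the string.
The match spans [4:9] → '<<o>>'.
Captured: group 1 = 'o'.

'<<o>>'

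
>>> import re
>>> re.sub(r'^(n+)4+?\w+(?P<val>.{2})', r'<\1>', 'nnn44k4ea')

The pattern matches anchored at the start of the string; then one or more of a literal 'n' (captured); then one or more of the literal '4' (lazy), then one or more of a word character; then exactly 2 of any character (captured as 'val').
Matches: at [0:9] → 'nnn44k4ea'.
The replacement refers to a captured group, so each match is rewritten using its own captured text.

'<nnn>'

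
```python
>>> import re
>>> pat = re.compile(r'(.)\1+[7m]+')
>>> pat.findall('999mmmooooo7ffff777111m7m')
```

The backreference `\1` re-matches whatever the first group consumed, character for character.
One capturing group, so `findall` returns just the captured substring from each match — 4 in all.

['9', 'o', 'f', '1']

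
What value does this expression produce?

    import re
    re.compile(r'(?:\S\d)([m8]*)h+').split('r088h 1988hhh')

Pattern: a non-whitespace character, then a digit (non-capturing group); then zero or more of one of [m8] (captured); then one or more of a literal 'h'.
Matches to split on: at [0:5] → 'r088h'; at [6:13] → '1988hhh'.
Because the pattern has a capturing group, `split` also inserts each captured text between the pieces.

['', '88', ' ', '88', '']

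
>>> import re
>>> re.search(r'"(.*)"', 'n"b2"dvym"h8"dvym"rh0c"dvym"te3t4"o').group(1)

'b2"dvym"h8"dvym"rh0c"dvym"te3t4'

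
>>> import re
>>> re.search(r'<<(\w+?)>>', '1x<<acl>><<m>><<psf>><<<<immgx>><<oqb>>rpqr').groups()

`re.search` tries every starting position until one works.
The match spans [2:9] → '<<acl>>'.
Captured: group 1 = 'acl'.

('acl',)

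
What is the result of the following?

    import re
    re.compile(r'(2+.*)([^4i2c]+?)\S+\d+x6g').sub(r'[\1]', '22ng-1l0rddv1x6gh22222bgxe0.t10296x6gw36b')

The pattern matches one or more of a literal '2', then zero or more of any character (captured); then one or more of any character except [4i2c] (lazy) (captured); then one or more of a non-whitespace character, then one or more of a digit, then the literal 'x6g'.
Each match is replaced using the text its own group 1 captured.

'[22ng-1l0rddv1x6gh22222bgxe0.t1]w36b'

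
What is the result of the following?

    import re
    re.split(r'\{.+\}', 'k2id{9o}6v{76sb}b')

['k2id', 'b']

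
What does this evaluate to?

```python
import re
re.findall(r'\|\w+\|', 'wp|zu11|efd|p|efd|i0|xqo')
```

Walking the string: at [2:8] → '|zu11|'; at [11:14] → '|p|'; at [17:21] → '|i0|'.
No capturing groups, so `findall` returns the 3 full match strings.

['|zu11|', '|p|', '|i0|']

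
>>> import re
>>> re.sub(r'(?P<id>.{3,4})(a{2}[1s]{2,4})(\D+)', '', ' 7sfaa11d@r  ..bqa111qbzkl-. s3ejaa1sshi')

Pattern: 3 to 4 of any character (captured as 'id'); then exactly 2 of the literal 'a', then 2 to 4 of one of [1s] (captured); then one or more of a non-digit (captured).
Each match is replaced by ''.

'111qbzkl-. '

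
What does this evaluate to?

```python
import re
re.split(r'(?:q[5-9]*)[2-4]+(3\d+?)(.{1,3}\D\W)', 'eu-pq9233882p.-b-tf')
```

The group in the pattern means `split` returns the separators' captures alongside the pieces.

['eu-p', '38', '82p.-', 'b-tf']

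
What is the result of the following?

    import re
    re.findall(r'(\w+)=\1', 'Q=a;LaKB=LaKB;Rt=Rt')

['LaKB', 'Rt']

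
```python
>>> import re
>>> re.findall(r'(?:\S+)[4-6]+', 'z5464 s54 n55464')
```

['z5464', 's54', 'n55464']

This matches one or more of a non-whitespace character (non-capturing group); then one or more of a character in [4-6].
Matches: at [0:5] → 'z5464'; at [6:9] → 's54'; at [10:16] → 'n55464'.
With no groups in the pattern, `findall` gives back each whole match — 3 here.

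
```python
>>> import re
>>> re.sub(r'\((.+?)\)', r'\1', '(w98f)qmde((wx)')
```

Because the quantifier is non-greedy, it stops expanding at the earliest point where the rest of the pattern can succeed.
Matches: at [0:6] → '(w98f)'; at [10:15] → '((wx)'.
Each match is replaced using the text its own group 1 captured.

'w98fqmde(wx'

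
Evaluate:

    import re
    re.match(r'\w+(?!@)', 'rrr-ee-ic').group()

'rrr'

`re.match` only tries the pattern at the start of the string.
The match spans [0:3] → 'rrr'.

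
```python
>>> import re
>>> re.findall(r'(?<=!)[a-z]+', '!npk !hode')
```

['npk', 'hode']

The `(?=…)`/`(?<=…)` assertion just peeks at neighbouring text; it doesn't advance the match position.
Matches: at [1:4] → 'npk'; at [6:10] → 'hode'.
With no groups in the pattern, `findall` gives back each whole match — 2 here.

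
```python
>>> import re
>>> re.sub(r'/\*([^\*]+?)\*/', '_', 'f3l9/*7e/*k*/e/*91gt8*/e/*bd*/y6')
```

'f3l9/*7e_e_e_y6'

Matches: at [8:13] → '/*k*/'; at [14:23] → '/*91gt8*/'; at [24:30] → '/*bd*/'.
`sub` substitutes '_' at each match site.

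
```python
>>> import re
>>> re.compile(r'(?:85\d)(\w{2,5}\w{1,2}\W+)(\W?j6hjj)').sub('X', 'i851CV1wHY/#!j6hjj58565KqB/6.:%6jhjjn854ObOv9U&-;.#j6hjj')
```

'iX58565KqB/6.:%6jhjjnX'

The pattern matches the literal '85', then a digit (non-capturing group); then 2 to 5 of a word character, then 1 to 2 of a word character, then one or more of a non-word character (captured); then optionally a non-word character, then the literal 'j6h', then the literal 'jj' (captured).
Each match is replaced by 'X'.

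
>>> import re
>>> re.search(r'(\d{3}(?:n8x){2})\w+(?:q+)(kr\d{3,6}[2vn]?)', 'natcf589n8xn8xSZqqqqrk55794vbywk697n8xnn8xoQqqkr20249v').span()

(5, 54)

This matches exactly 3 of a digit, then the literal 'n8x' repeated 2 times (captured); then one or more of a word character; then one or more of a literal 'q' (non-capturing group); then the literal 'kr', then 3 to 6 of a digit, then optionally one of [2vn] (captured).
`re.search` scans for the first position where the pattern succeeds.
The match spans [5:54] → '589n8xn8xSZqqqqrk55794vbywk697n8xnn8xoQqqkr20249v'.
Captured: group 1 = '589n8xn8x', group 2 = 'kr20249v'.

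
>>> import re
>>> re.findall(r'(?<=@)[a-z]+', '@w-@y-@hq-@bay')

The positive lookaround only admits positions where the adjacent text matches; those characters stay outside the span.
`findall` yields the raw match text (4 of them) because the pattern has no groups.

['w', 'y', 'hq', 'bay']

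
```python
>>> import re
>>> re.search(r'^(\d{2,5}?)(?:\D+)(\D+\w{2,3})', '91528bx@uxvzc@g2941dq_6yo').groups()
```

('91528', 'g294')

The pattern matches anchored at the start of the string; then 2 to 5 of a digit (lazy) (captured); then one or more of a non-digit (non-capturing group); then one or more of a non-digit, then 2 to 3 of a word character (captured).
`re.search` tries every starting position until one works.
The match spans [0:18] → '91528bx@uxvzc@g294'.
Captured: group 1 = '91528', group 2 = 'g294'.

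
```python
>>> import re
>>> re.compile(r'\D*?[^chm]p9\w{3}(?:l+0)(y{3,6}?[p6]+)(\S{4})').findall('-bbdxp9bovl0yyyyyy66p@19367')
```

[('yyyyyy66p', '@193')]

Multiple groups make `findall` return tuples — one 2-tuple for the one match.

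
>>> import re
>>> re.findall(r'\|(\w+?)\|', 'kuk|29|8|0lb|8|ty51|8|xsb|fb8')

One capturing group, so `findall` returns just the captured substring from each match — 4 in all.

['29', '0lb', 'ty51', 'xsb']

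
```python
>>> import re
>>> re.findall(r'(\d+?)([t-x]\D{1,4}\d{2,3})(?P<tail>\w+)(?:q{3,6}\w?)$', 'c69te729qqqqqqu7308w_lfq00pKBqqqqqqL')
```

The pattern matches one or more of a digit (lazy) (captured); then a character in [t-x], then 1 to 4 of a non-digit, then 2 to 3 of a digit (captured); then one or more of a word character (captured as 'tail'); then 3 to 6 of a literal 'q', then optionally a word character (non-capturing group); then anchored at the end.
3 groups means the one result is a tuple of 3 captured strings — 1 here.

[('69', 'te729', 'qqqqqqu7308w_lfq00pKBqqq')]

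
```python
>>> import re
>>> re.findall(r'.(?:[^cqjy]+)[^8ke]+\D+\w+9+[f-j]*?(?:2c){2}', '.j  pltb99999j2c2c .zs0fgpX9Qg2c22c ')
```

This matches any character; then one or more of any character except [cqjy] (non-capturing group); then one or more of any character except [8ke]; then one or more of a non-digit, then one or more of a word character; then one or more of the literal '9', then zero or more of a character in [f-j] (lazy), then the literal '2c' repeated 2 times.
Matches: at [1:18] → 'j  pltb99999j2c2c'.
`findall` yields the raw match text (1 of them) because the pattern has no groups.

['j  pltb99999j2c2c']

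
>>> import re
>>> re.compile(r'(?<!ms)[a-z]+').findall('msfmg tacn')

`(?!…)`/`(?<!…)` only lets a position through if the neighbouring text does NOT match; no characters are consumed.
Matches: at [0:5] → 'msfmg'; at [6:10] → 'tacn'.
With no groups in the pattern, `findall` gives back each whole match — 2 here.

['msfmg', 'tacn']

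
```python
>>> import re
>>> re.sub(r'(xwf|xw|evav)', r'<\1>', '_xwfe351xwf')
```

Branches in `(...|...)` are attempted left-to-right; the first branch that allows the whole pattern to succeed is taken.
Matches: at [1:4] → 'xwf'; at [8:11] → 'xwf'.
Each match is replaced using the text its own group 1 captured.

'_<xwf>e351<xwf>'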